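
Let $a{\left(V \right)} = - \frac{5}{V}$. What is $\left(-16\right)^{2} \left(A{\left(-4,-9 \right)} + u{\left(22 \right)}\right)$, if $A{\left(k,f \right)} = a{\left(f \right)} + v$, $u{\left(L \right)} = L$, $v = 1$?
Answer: $\frac{54272}{9} \approx 6030.2$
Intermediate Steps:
$A{\left(k,f \right)} = 1 - \frac{5}{f}$ ($A{\left(k,f \right)} = - \frac{5}{f} + 1 = 1 - \frac{5}{f}$)
$\left(-16\right)^{2} \left(A{\left(-4,-9 \right)} + u{\left(22 \right)}\right) = \left(-16\right)^{2} \left(\frac{-5 - 9}{-9} + 22\right) = 256 \left(\left(- \frac{1}{9}\right) \left(-14\right) + 22\right) = 256 \left(\frac{14}{9} + 22\right) = 256 \cdot \frac{212}{9} = \frac{54272}{9}$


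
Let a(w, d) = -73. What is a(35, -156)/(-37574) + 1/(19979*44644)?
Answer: 32555919161/16756923296612 ≈ 0.0019428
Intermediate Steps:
a(35, -156)/(-37574) + 1/(19979*44644) = -73/(-37574) + 1/(19979*44644) = -73*(-1/37574) + (1/19979)*(1/44644) = 73/37574 + 1/891942476 = 32555919161/16756923296612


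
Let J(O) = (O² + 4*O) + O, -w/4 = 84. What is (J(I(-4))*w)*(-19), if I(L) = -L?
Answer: 229824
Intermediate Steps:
w = -336 (w = -4*84 = -336)
J(O) = O² + 5*O
(J(I(-4))*w)*(-19) = (((-1*(-4))*(5 - 1*(-4)))*(-336))*(-19) = ((4*(5 + 4))*(-336))*(-19) = ((4*9)*(-336))*(-19) = (36*(-336))*(-19) = -12096*(-19) = 229824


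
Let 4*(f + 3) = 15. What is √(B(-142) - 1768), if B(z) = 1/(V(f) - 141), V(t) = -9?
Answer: I*√1591206/30 ≈ 42.048*I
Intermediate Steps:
f = ¾ (f = -3 + (¼)*15 = -3 + 15/4 = ¾ ≈ 0.75000)
B(z) = -1/150 (B(z) = 1/(-9 - 141) = 1/(-150) = -1/150)
√(B(-142) - 1768) = √(-1/150 - 1768) = √(-265201/150) = I*√1591206/30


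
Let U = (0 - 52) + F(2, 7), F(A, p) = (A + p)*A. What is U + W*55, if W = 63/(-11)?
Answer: -349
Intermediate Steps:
F(A, p) = A*(A + p)
W = -63/11 (W = 63*(-1/11) = -63/11 ≈ -5.7273)
U = -34 (U = (0 - 52) + 2*(2 + 7) = -52 + 2*9 = -52 + 18 = -34)
U + W*55 = -34 - 63/11*55 = -34 - 315 = -349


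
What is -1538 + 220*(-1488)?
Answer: -328898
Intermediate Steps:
-1538 + 220*(-1488) = -1538 - 327360 = -328898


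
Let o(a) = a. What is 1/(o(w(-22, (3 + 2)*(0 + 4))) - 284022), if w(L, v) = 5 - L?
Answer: -1/283995 ≈ -3.5212e-6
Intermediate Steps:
1/(o(w(-22, (3 + 2)*(0 + 4))) - 284022) = 1/((5 - 1*(-22)) - 284022) = 1/((5 + 22) - 284022) = 1/(27 - 284022) = 1/(-283995) = -1/283995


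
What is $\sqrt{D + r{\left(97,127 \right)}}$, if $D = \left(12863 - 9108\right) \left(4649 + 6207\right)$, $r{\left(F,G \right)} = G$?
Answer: $\sqrt{40764407} \approx 6384.7$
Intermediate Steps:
$D = 40764280$ ($D = 3755 \cdot 10856 = 40764280$)
$\sqrt{D + r{\left(97,127 \right)}} = \sqrt{40764280 + 127} = \sqrt{40764407}$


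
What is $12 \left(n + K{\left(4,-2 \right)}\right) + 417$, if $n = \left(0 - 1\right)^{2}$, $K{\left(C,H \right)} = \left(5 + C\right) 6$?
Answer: $1077$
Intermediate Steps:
$K{\left(C,H \right)} = 30 + 6 C$
$n = 1$ ($n = \left(-1\right)^{2} = 1$)
$12 \left(n + K{\left(4,-2 \right)}\right) + 417 = 12 \left(1 + \left(30 + 6 \cdot 4\right)\right) + 417 = 12 \left(1 + \left(30 + 24\right)\right) + 417 = 12 \left(1 + 54\right) + 417 = 12 \cdot 55 + 417 = 660 + 417 = 1077$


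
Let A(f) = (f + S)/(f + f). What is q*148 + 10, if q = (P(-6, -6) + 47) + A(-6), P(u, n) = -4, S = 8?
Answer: 19048/3 ≈ 6349.3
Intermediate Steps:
A(f) = (8 + f)/(2*f) (A(f) = (f + 8)/(f + f) = (8 + f)/((2*f)) = (8 + f)*(1/(2*f)) = (8 + f)/(2*f))
q = 257/6 (q = (-4 + 47) + (½)*(8 - 6)/(-6) = 43 + (½)*(-⅙)*2 = 43 - ⅙ = 257/6 ≈ 42.833)
q*148 + 10 = (257/6)*148 + 10 = 19018/3 + 10 = 19048/3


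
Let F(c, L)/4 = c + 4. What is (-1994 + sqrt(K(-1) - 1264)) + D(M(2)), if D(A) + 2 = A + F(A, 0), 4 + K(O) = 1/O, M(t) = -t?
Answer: -1990 + 3*I*sqrt(141) ≈ -1990.0 + 35.623*I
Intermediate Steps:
F(c, L) = 16 + 4*c (F(c, L) = 4*(c + 4) = 4*(4 + c) = 16 + 4*c)
K(O) = -4 + 1/O
D(A) = 14 + 5*A (D(A) = -2 + (A + (16 + 4*A)) = -2 + (16 + 5*A) = 14 + 5*A)
(-1994 + sqrt(K(-1) - 1264)) + D(M(2)) = (-1994 + sqrt((-4 + 1/(-1)) - 1264)) + (14 + 5*(-1*2)) = (-1994 + sqrt((-4 - 1) - 1264)) + (14 + 5*(-2)) = (-1994 + sqrt(-5 - 1264)) + (14 - 10) = (-1994 + sqrt(-1269)) + 4 = (-1994 + 3*I*sqrt(141)) + 4 = -1990 + 3*I*sqrt(141)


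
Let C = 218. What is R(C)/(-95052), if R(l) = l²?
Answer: -11881/23763 ≈ -0.49998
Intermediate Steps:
R(C)/(-95052) = 218²/(-95052) = 47524*(-1/95052) = -11881/23763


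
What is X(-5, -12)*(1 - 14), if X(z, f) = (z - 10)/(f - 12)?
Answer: -65/8 ≈ -8.1250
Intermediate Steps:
X(z, f) = (-10 + z)/(-12 + f)
X(-5, -12)*(1 - 14) = ((-10 - 5)/(-12 - 12))*(1 - 14) = (-15/(-24))*(-13) = -1/24*(-15)*(-13) = (5/8)*(-13) = -65/8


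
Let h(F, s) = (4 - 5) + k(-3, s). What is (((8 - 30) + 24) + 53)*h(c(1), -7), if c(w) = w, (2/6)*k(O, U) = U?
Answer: -1210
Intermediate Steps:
k(O, U) = 3*U
h(F, s) = -1 + 3*s (h(F, s) = (4 - 5) + 3*s = -1 + 3*s)
(((8 - 30) + 24) + 53)*h(c(1), -7) = (((8 - 30) + 24) + 53)*(-1 + 3*(-7)) = ((-22 + 24) + 53)*(-1 - 21) = (2 + 53)*(-22) = 55*(-22) = -1210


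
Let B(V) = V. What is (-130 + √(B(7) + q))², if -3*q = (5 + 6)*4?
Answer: (390 - I*√69)²/9 ≈ 16892.0 - 719.91*I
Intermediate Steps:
q = -44/3 (q = -(5 + 6)*4/3 = -11*4/3 = -⅓*44 = -44/3 ≈ -14.667)
(-130 + √(B(7) + q))² = (-130 + √(7 - 44/3))² = (-130 + √(-23/3))² = (-130 + I*√69/3)²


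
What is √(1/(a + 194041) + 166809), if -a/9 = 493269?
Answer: √751610133375943555/2122690 ≈ 408.42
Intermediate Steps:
a = -4439421 (a = -9*493269 = -4439421)
√(1/(a + 194041) + 166809) = √(1/(-4439421 + 194041) + 166809) = √(1/(-4245380) + 166809) = √(-1/4245380 + 166809) = √(708167592419/4245380) = √751610133375943555/2122690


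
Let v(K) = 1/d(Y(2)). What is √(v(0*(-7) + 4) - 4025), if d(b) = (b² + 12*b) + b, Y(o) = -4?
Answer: I*√144901/6 ≈ 63.443*I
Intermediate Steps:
d(b) = b² + 13*b
v(K) = -1/36 (v(K) = 1/(-4*(13 - 4)) = 1/(-4*9) = 1/(-36) = -1/36)
√(v(0*(-7) + 4) - 4025) = √(-1/36 - 4025) = √(-144901/36) = I*√144901/6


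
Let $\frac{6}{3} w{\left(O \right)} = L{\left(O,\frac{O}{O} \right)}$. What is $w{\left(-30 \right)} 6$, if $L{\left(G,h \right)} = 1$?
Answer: $3$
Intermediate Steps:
$w{\left(O \right)} = \frac{1}{2}$ ($w{\left(O \right)} = \frac{1}{2} \cdot 1 = \frac{1}{2}$)
$w{\left(-30 \right)} 6 = \frac{1}{2} \cdot 6 = 3$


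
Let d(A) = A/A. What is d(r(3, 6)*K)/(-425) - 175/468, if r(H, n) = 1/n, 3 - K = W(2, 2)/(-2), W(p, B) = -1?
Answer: -74843/198900 ≈ -0.37628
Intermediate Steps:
K = 5/2 (K = 3 - (-1)/(-2) = 3 - (-1)*(-1)/2 = 3 - 1*½ = 3 - ½ = 5/2 ≈ 2.5000)
d(A) = 1
d(r(3, 6)*K)/(-425) - 175/468 = 1/(-425) - 175/468 = 1*(-1/425) - 175*1/468 = -1/425 - 175/468 = -74843/198900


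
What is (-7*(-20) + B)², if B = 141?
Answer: 78961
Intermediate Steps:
(-7*(-20) + B)² = (-7*(-20) + 141)² = (140 + 141)² = 281² = 78961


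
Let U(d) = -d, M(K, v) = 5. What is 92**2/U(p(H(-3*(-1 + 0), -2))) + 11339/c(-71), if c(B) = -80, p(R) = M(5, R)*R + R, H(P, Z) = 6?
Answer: -271331/720 ≈ -376.85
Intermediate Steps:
p(R) = 6*R (p(R) = 5*R + R = 6*R)
92**2/U(p(H(-3*(-1 + 0), -2))) + 11339/c(-71) = 92**2/((-6*6)) + 11339/(-80) = 8464/((-1*36)) + 11339*(-1/80) = 8464/(-36) - 11339/80 = 8464*(-1/36) - 11339/80 = -2116/9 - 11339/80 = -271331/720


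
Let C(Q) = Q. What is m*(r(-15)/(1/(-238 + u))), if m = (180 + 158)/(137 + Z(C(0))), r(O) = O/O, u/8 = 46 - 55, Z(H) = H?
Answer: -104780/137 ≈ -764.82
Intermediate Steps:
u = -72 (u = 8*(46 - 55) = 8*(-9) = -72)
r(O) = 1
m = 338/137 (m = (180 + 158)/(137 + 0) = 338/137 ≈ 2.4672)
m*(r(-15)/(1/(-238 + u))) = 338*(1/1/(-238 - 72))/137 = 338*(1/1/(-310))/137 = 338*(1/(-1/310))/137 = 338*(1*(-310))/137 = (338/137)*(-310) = -104780/137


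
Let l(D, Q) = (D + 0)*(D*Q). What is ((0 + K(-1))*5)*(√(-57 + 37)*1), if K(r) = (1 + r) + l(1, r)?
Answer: -10*I*√5 ≈ -22.361*I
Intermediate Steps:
l(D, Q) = Q*D² (l(D, Q) = D*(D*Q) = Q*D²)
K(r) = 1 + 2*r (K(r) = (1 + r) + r*1² = (1 + r) + r*1 = (1 + r) + r = 1 + 2*r)
((0 + K(-1))*5)*(√(-57 + 37)*1) = ((0 + (1 + 2*(-1)))*5)*(√(-57 + 37)*1) = ((0 + (1 - 2))*5)*(√(-20)*1) = ((0 - 1)*5)*((2*I*√5)*1) = (-1*5)*(2*I*√5) = -10*I*√5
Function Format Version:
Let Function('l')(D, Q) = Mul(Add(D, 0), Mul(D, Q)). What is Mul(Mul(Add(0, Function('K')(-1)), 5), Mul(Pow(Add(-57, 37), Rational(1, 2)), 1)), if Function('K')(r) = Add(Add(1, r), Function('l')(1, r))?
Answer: Mul(-10, I, Pow(5, Rational(1, 2))) ≈ Mul(-22.361, I)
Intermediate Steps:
Function('l')(D, Q) = Mul(Q, Pow(D, 2)) (Function('l')(D, Q) = Mul(D, Mul(D, Q)) = Mul(Q, Pow(D, 2)))
Function('K')(r) = Add(1, Mul(2, r)) (Function('K')(r) = Add(Add(1, r), Mul(r, Pow(1, 2))) = Add(Add(1, r), Mul(r, 1)) = Add(Add(1, r), r) = Add(1, Mul(2, r)))
Mul(Mul(Add(0, Function('K')(-1)), 5), Mul(Pow(Add(-57, 37), Rational(1, 2)), 1)) = Mul(Mul(Add(0, Add(1, Mul(2, -1))), 5), Mul(Pow(Add(-57, 37), Rational(1, 2)), 1)) = Mul(Mul(Add(0, Add(1, -2)), 5), Mul(Pow(-20, Rational(1, 2)), 1)) = Mul(Mul(Add(0, -1), 5), Mul(Mul(2, I, Pow(5, Rational(1, 2))), 1)) = Mul(Mul(-1, 5), Mul(2, I, Pow(5, Rational(1, 2)))) = Mul(-5, Mul(2, I, Pow(5, Rational(1, 2)))) = Mul(-10, I, Pow(5, Rational(1, 2)))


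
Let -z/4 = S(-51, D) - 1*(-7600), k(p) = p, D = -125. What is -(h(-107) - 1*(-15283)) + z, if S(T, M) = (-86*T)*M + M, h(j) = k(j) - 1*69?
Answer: 2147993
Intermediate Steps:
h(j) = -69 + j (h(j) = j - 1*69 = j - 69 = -69 + j)
S(T, M) = M - 86*M*T (S(T, M) = -86*M*T + M = M - 86*M*T)
z = 2163100 (z = -4*(-125*(1 - 86*(-51)) - 1*(-7600)) = -4*(-125*(1 + 4386) + 7600) = -4*(-125*4387 + 7600) = -4*(-548375 + 7600) = -4*(-540775) = 2163100)
-(h(-107) - 1*(-15283)) + z = -((-69 - 107) - 1*(-15283)) + 2163100 = -(-176 + 15283) + 2163100 = -1*15107 + 2163100 = -15107 + 2163100 = 2147993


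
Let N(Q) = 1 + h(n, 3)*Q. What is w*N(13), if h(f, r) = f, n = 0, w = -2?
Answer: -2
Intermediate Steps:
N(Q) = 1 (N(Q) = 1 + 0*Q = 1 + 0 = 1)
w*N(13) = -2*1 = -2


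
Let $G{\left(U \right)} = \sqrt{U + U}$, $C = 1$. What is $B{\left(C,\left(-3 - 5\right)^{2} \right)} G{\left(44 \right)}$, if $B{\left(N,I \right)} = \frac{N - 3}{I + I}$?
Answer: $- \frac{\sqrt{22}}{32} \approx -0.14658$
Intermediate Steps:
$B{\left(N,I \right)} = \frac{-3 + N}{2 I}$
$G{\left(U \right)} = \sqrt{2} \sqrt{U}$ ($G{\left(U \right)} = \sqrt{2 U} = \sqrt{2} \sqrt{U}$)
$B{\left(C,\left(-3 - 5\right)^{2} \right)} G{\left(44 \right)} = \frac{-3 + 1}{2 \left(-3 - 5\right)^{2}} \sqrt{2} \sqrt{44} = \frac{1}{2} \frac{1}{\left(-8\right)^{2}} \left(-2\right) \sqrt{2} \cdot 2 \sqrt{11} = \frac{1}{2} \cdot \frac{1}{64} \left(-2\right) 2 \sqrt{22} = - \frac{2 \sqrt{22}}{64} = - \frac{\sqrt{22}}{32}$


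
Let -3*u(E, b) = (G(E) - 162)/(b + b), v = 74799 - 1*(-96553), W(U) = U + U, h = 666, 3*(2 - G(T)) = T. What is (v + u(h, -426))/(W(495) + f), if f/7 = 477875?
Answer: 43797533/855266994 ≈ 0.051209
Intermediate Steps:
f = 3345125 (f = 7*477875 = 3345125)
G(T) = 2 - T/3
W(U) = 2*U
v = 171352 (v = 74799 + 96553 = 171352)
u(E, b) = -(-160 - E/3)/(6*b) (u(E, b) = -((2 - E/3) - 162)/(3*(b + b)) = -(-160 - E/3)/(3*(2*b)) = -(-160 - E/3)*1/(2*b)/3 = -(-160 - E/3)/(6*b))
(v + u(h, -426))/(W(495) + f) = (171352 + (1/18)*(480 + 666)/(-426))/(2*495 + 3345125) = (171352 + (1/18)*(-1/426)*1146)/(990 + 3345125) = (171352 - 191/1278)/3346115 = (218987665/1278)*(1/3346115) = 43797533/855266994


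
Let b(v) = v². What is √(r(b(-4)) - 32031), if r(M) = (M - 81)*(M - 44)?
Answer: I*√30211 ≈ 173.81*I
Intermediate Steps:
r(M) = (-81 + M)*(-44 + M)
√(r(b(-4)) - 32031) = √((3564 + ((-4)²)² - 125*(-4)²) - 32031) = √((3564 + 16² - 125*16) - 32031) = √((3564 + 256 - 2000) - 32031) = √(1820 - 32031) = √(-30211) = I*√30211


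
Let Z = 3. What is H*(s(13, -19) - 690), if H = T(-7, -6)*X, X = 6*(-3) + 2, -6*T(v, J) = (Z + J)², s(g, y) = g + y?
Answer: -16704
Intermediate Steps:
T(v, J) = -(3 + J)²/6
X = -16 (X = -18 + 2 = -16)
H = 24 (H = -(3 - 6)²/6*(-16) = -⅙*(-3)²*(-16) = -⅙*9*(-16) = -3/2*(-16) = 24)
H*(s(13, -19) - 690) = 24*((13 - 19) - 690) = 24*(-6 - 690) = 24*(-696) = -16704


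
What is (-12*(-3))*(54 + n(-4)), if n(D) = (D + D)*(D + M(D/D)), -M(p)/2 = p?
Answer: 3672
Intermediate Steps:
M(p) = -2*p
n(D) = 2*D*(-2 + D) (n(D) = (D + D)*(D - 2*D/D) = (2*D)*(D - 2*1) = (2*D)*(D - 2) = (2*D)*(-2 + D) = 2*D*(-2 + D))
(-12*(-3))*(54 + n(-4)) = (-12*(-3))*(54 + 2*(-4)*(-2 - 4)) = 36*(54 + 2*(-4)*(-6)) = 36*(54 + 48) = 36*102 = 3672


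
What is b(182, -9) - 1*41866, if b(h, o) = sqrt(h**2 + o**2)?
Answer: -41866 + sqrt(33205) ≈ -41684.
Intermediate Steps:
b(182, -9) - 1*41866 = sqrt(182**2 + (-9)**2) - 1*41866 = sqrt(33124 + 81) - 41866 = sqrt(33205) - 41866 = -41866 + sqrt(33205)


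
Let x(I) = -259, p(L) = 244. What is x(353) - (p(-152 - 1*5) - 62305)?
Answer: 61802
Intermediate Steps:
x(353) - (p(-152 - 1*5) - 62305) = -259 - (244 - 62305) = -259 - 1*(-62061) = -259 + 62061 = 61802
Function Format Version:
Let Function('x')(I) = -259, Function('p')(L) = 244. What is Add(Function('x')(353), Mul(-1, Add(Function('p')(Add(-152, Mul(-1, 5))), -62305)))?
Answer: 61802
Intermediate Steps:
Add(Function('x')(353), Mul(-1, Add(Function('p')(Add(-152, Mul(-1, 5))), -62305))) = Add(-259, Mul(-1, Add(244, -62305))) = Add(-259, Mul(-1, -62061)) = Add(-259, 62061) = 61802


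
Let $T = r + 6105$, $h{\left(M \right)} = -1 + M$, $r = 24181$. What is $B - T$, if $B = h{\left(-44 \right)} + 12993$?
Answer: $-17338$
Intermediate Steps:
$B = 12948$ ($B = \left(-1 - 44\right) + 12993 = -45 + 12993 = 12948$)
$T = 30286$ ($T = 24181 + 6105 = 30286$)
$B - T = 12948 - 30286 = -17338$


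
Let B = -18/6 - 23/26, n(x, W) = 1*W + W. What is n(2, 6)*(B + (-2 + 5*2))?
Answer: 642/13 ≈ 49.385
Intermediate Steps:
n(x, W) = 2*W (n(x, W) = W + W = 2*W)
B = -101/26 (B = -18*1/6 - 23*1/26 = -3 - 23/26 = -101/26 ≈ -3.8846)
n(2, 6)*(B + (-2 + 5*2)) = (2*6)*(-101/26 + (-2 + 5*2)) = 12*(-101/26 + (-2 + 10)) = 12*(-101/26 + 8) = 12*(107/26) = 642/13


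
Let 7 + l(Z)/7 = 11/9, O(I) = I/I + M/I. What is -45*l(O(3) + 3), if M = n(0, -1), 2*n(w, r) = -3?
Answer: 1820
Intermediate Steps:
n(w, r) = -3/2 (n(w, r) = (1/2)*(-3) = -3/2)
M = -3/2 ≈ -1.5000
O(I) = 1 - 3/(2*I) (O(I) = I/I - 3/(2*I) = 1 - 3/(2*I))
l(Z) = -364/9 (l(Z) = -49 + 7*(11/9) = -49 + 77/9 = -364/9)
-45*l(O(3) + 3) = -45*(-364/9) = 1820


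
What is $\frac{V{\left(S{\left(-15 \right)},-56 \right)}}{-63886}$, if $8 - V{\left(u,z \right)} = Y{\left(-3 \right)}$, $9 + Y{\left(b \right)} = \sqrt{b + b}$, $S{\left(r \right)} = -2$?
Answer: $- \frac{1}{3758} + \frac{i \sqrt{6}}{63886} \approx -0.0002661 + 3.8342 \cdot 10^{-5} i$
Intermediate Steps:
$Y{\left(b \right)} = -9 + \sqrt{2} \sqrt{b}$ ($Y{\left(b \right)} = -9 + \sqrt{b + b} = -9 + \sqrt{2 b} = -9 + \sqrt{2} \sqrt{b}$)
$V{\left(u,z \right)} = 17 - i \sqrt{6}$ ($V{\left(u,z \right)} = 8 - \left(-9 + \sqrt{2} \sqrt{-3}\right) = 8 - \left(-9 + \sqrt{2} i \sqrt{3}\right) = 8 - \left(-9 + i \sqrt{6}\right) = 8 + \left(9 - i \sqrt{6}\right) = 17 - i \sqrt{6}$)
$\frac{V{\left(S{\left(-15 \right)},-56 \right)}}{-63886} = \frac{17 - i \sqrt{6}}{-63886} = \left(17 - i \sqrt{6}\right) \left(- \frac{1}{63886}\right) = - \frac{1}{3758} + \frac{i \sqrt{6}}{63886}$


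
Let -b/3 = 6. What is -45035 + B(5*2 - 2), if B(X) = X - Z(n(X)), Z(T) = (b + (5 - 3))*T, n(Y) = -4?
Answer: -45091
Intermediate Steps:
b = -18 (b = -3*6 = -18)
Z(T) = -16*T (Z(T) = (-18 + (5 - 3))*T = (-18 + 2)*T = -16*T)
B(X) = -64 + X (B(X) = X - (-16)*(-4) = X - 1*64 = X - 64 = -64 + X)
-45035 + B(5*2 - 2) = -45035 + (-64 + (5*2 - 2)) = -45035 + (-64 + (10 - 2)) = -45035 + (-64 + 8) = -45035 - 56 = -45091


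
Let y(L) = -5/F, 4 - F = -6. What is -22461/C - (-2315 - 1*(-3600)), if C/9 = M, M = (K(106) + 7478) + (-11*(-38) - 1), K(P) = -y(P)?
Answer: -60889279/47373 ≈ -1285.3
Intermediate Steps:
F = 10 (F = 4 - 1*(-6) = 4 + 6 = 10)
y(L) = -½ (y(L) = -5/10 = -5*⅒ = -½)
K(P) = ½ (K(P) = -1*(-½) = ½)
M = 15791/2 (M = (½ + 7478) + (-11*(-38) - 1) = 14957/2 + (418 - 1) = 14957/2 + 417 = 15791/2 ≈ 7895.5)
C = 142119/2 (C = 9*(15791/2) = 142119/2 ≈ 71060.)
-22461/C - (-2315 - 1*(-3600)) = -22461/142119/2 - (-2315 - 1*(-3600)) = -22461*2/142119 - (-2315 + 3600) = -14974/47373 - 1*1285 = -14974/47373 - 1285 = -60889279/47373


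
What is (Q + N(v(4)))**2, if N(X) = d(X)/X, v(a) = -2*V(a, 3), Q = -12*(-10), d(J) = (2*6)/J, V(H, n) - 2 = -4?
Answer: 233289/16 ≈ 14581.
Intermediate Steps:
V(H, n) = -2 (V(H, n) = 2 - 4 = -2)
d(J) = 12/J
Q = 120
v(a) = 4 (v(a) = -2*(-2) = 4)
N(X) = 12/X**2 (N(X) = (12/X)/X = 12/X**2)
(Q + N(v(4)))**2 = (120 + 12/4**2)**2 = (120 + 12*(1/16))**2 = (120 + 3/4)**2 = (483/4)**2 = 233289/16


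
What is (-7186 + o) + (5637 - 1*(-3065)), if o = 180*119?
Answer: 22936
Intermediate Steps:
o = 21420
(-7186 + o) + (5637 - 1*(-3065)) = (-7186 + 21420) + (5637 - 1*(-3065)) = 14234 + (5637 + 3065) = 14234 + 8702 = 22936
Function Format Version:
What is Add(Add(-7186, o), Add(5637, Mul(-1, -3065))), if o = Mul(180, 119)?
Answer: 22936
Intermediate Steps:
o = 21420
Add(Add(-7186, o), Add(5637, Mul(-1, -3065))) = Add(Add(-7186, 21420), Add(5637, Mul(-1, -3065))) = Add(14234, Add(5637, 3065)) = Add(14234, 8702) = 22936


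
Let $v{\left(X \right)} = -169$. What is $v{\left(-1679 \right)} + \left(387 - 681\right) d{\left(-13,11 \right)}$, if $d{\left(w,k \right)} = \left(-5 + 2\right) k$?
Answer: $9533$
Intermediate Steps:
$d{\left(w,k \right)} = - 3 k$
$v{\left(-1679 \right)} + \left(387 - 681\right) d{\left(-13,11 \right)} = -169 + \left(387 - 681\right) \left(\left(-3\right) 11\right) = -169 - -9702 = -169 + 9702 = 9533$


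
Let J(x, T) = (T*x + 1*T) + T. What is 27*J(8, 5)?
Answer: 1350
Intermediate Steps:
J(x, T) = 2*T + T*x (J(x, T) = (T*x + T) + T = (T + T*x) + T = 2*T + T*x)
27*J(8, 5) = 27*(5*(2 + 8)) = 27*(5*10) = 27*50 = 1350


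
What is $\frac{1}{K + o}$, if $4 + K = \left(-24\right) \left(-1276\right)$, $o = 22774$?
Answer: $\frac{1}{53394} \approx 1.8729 \cdot 10^{-5}$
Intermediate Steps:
$K = 30620$ ($K = -4 - -30624 = -4 + 30624 = 30620$)
$\frac{1}{K + o} = \frac{1}{30620 + 22774} = \frac{1}{53394}$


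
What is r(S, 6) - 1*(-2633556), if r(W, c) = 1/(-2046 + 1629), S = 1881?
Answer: 1098192851/417 ≈ 2.6336e+6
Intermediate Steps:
r(W, c) = -1/417 (r(W, c) = 1/(-417) = -1/417)
r(S, 6) - 1*(-2633556) = -1/417 - 1*(-2633556) = -1/417 + 2633556 = 1098192851/417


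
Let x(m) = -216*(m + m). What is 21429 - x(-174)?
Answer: -53739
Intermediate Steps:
x(m) = -432*m
21429 - x(-174) = 21429 - (-432)*(-174) = 21429 - 1*75168 = 21429 - 75168 = -53739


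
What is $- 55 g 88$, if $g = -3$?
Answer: $14520$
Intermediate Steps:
$- 55 g 88 = \left(-55\right) \left(-3\right) 88 = 165 \cdot 88 = 14520$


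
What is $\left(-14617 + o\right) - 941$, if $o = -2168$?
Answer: $-17726$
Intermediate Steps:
$\left(-14617 + o\right) - 941 = \left(-14617 - 2168\right) - 941 = -16785 - 941 = -17726$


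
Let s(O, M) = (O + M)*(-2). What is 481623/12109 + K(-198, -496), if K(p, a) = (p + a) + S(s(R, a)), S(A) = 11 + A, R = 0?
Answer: 4223304/12109 ≈ 348.77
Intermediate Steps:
s(O, M) = -2*M - 2*O (s(O, M) = (M + O)*(-2) = -2*M - 2*O)
K(p, a) = 11 + p - a (K(p, a) = (p + a) + (11 + (-2*a - 2*0)) = (a + p) + (11 + (-2*a + 0)) = (a + p) + (11 - 2*a) = 11 + p - a)
481623/12109 + K(-198, -496) = 481623/12109 + (11 - 198 - 1*(-496)) = 481623*(1/12109) + (11 - 198 + 496) = 481623/12109 + 309 = 4223304/12109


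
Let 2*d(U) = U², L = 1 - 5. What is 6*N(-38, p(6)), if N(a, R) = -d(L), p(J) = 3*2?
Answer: -48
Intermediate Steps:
p(J) = 6
L = -4
d(U) = U²/2
N(a, R) = -8 (N(a, R) = -(-4)²/2 = -16/2 = -1*8 = -8)
6*N(-38, p(6)) = 6*(-8) = -48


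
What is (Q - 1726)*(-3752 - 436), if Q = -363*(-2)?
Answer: 4188000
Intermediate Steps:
Q = 726
(Q - 1726)*(-3752 - 436) = (726 - 1726)*(-3752 - 436) = -1000*(-4188) = 4188000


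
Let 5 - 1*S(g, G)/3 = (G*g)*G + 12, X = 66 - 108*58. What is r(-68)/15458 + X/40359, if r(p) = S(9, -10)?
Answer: -68541841/207956474 ≈ -0.32960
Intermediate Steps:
X = -6198 (X = 66 - 6264 = -6198)
S(g, G) = -21 - 3*g*G² (S(g, G) = 15 - 3*((G*g)*G + 12) = 15 - 3*(g*G² + 12) = 15 - 3*(12 + g*G²) = 15 + (-36 - 3*g*G²) = -21 - 3*g*G²)
r(p) = -2721 (r(p) = -21 - 3*9*(-10)² = -21 - 3*9*100 = -21 - 2700 = -2721)
r(-68)/15458 + X/40359 = -2721/15458 - 6198/40359 = -2721*1/15458 - 6198*1/40359 = -2721/15458 - 2066/13453 = -68541841/207956474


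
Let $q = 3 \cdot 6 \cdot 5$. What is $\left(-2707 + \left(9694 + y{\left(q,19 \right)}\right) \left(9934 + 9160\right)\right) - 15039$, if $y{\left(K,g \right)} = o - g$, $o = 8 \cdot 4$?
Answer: $185327712$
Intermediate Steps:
$o = 32$
$q = 90$ ($q = 18 \cdot 5 = 90$)
$y{\left(K,g \right)} = 32 - g$
$\left(-2707 + \left(9694 + y{\left(q,19 \right)}\right) \left(9934 + 9160\right)\right) - 15039 = \left(-2707 + \left(9694 + \left(32 - 19\right)\right) \left(9934 + 9160\right)\right) - 15039 = \left(-2707 + \left(9694 + \left(32 - 19\right)\right) 19094\right) - 15039 = \left(-2707 + \left(9694 + 13\right) 19094\right) - 15039 = \left(-2707 + 9707 \cdot 19094\right) - 15039 = \left(-2707 + 185345458\right) - 15039 = 185342751 - 15039 = 185327712$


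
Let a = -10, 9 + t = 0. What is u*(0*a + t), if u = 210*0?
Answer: 0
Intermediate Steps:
t = -9 (t = -9 + 0 = -9)
u = 0
u*(0*a + t) = 0*(0*(-10) - 9) = 0*(0 - 9) = 0*(-9) = 0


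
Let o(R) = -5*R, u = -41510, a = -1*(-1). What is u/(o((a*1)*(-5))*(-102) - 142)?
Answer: 20755/1346 ≈ 15.420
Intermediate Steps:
a = 1
u/(o((a*1)*(-5))*(-102) - 142) = -41510/(-5*1*1*(-5)*(-102) - 142) = -41510/(-5*(-5)*(-102) - 142) = -41510/(25*(-102) - 142) = -41510/(-2550 - 142) = -41510/(-2692) = -41510*(-1/2692) = 20755/1346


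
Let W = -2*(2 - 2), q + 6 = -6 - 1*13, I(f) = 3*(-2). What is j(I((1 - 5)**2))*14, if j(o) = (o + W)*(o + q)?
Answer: 2604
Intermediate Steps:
I(f) = -6
q = -25 (q = -6 + (-6 - 1*13) = -6 + (-6 - 13) = -6 - 19 = -25)
W = 0 (W = -2*0 = 0)
j(o) = o*(-25 + o) (j(o) = (o + 0)*(o - 25) = o*(-25 + o))
j(I((1 - 5)**2))*14 = -6*(-25 - 6)*14 = -6*(-31)*14 = 186*14 = 2604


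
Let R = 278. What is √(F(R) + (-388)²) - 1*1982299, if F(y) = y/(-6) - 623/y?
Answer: -1982299 + 23*√197879010/834 ≈ -1.9819e+6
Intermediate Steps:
F(y) = -623/y - y/6 (F(y) = y*(-⅙) - 623/y = -y/6 - 623/y = -623/y - y/6)
√(F(R) + (-388)²) - 1*1982299 = √((-623/278 - ⅙*278) + (-388)²) - 1*1982299 = √((-623*1/278 - 139/3) + 150544) - 1982299 = √((-623/278 - 139/3) + 150544) - 1982299 = √(-40511/834 + 150544) - 1982299 = √(125513185/834) - 1982299 = 23*√197879010/834 - 1982299 = -1982299 + 23*√197879010/834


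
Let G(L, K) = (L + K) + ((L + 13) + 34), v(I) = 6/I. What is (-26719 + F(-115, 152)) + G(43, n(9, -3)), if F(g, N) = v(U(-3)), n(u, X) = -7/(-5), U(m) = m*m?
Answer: -398759/15 ≈ -26584.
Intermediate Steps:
U(m) = m²
n(u, X) = 7/5 (n(u, X) = -7*(-⅕) = 7/5)
F(g, N) = ⅔ (F(g, N) = 6/((-3)²) = 6/9 = 6*(⅑) = ⅔)
G(L, K) = 47 + K + 2*L (G(L, K) = (K + L) + ((13 + L) + 34) = (K + L) + (47 + L) = 47 + K + 2*L)
(-26719 + F(-115, 152)) + G(43, n(9, -3)) = (-26719 + ⅔) + (47 + 7/5 + 2*43) = -80155/3 + (47 + 7/5 + 86) = -80155/3 + 672/5 = -398759/15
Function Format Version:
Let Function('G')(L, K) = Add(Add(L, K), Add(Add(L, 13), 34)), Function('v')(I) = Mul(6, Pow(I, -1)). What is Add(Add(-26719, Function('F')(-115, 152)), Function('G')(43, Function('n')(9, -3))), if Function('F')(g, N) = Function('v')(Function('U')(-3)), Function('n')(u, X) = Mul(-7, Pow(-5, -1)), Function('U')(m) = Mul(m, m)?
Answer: Rational(-398759, 15) ≈ -26584.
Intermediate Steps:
Function('U')(m) = Pow(m, 2)
Function('n')(u, X) = Rational(7, 5) (Function('n')(u, X) = Mul(-7, Rational(-1, 5)) = Rational(7, 5))
Function('F')(g, N) = Rational(2, 3) (Function('F')(g, N) = Mul(6, Pow(Pow(-3, 2), -1)) = Mul(6, Pow(9, -1)) = Mul(6, Rational(1, 9)) = Rational(2, 3))
Function('G')(L, K) = Add(47, K, Mul(2, L)) (Function('G')(L, K) = Add(Add(K, L), Add(Add(13, L), 34)) = Add(Add(K, L), Add(47, L)) = Add(47, K, Mul(2, L)))
Add(Add(-26719, Function('F')(-115, 152)), Function('G')(43, Function('n')(9, -3))) = Add(Add(-26719, Rational(2, 3)), Add(47, Rational(7, 5), Mul(2, 43))) = Add(Rational(-80155, 3), Add(47, Rational(7, 5), 86)) = Add(Rational(-80155, 3), Rational(672, 5)) = Rational(-398759, 15)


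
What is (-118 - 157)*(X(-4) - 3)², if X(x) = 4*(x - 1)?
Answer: -145475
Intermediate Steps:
X(x) = -4 + 4*x (X(x) = 4*(-1 + x) = -4 + 4*x)
(-118 - 157)*(X(-4) - 3)² = (-118 - 157)*((-4 + 4*(-4)) - 3)² = -275*((-4 - 16) - 3)² = -275*(-20 - 3)² = -275*(-23)² = -275*529 = -145475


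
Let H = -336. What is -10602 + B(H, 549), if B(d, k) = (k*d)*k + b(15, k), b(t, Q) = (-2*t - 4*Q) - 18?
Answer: -101283582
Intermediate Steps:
b(t, Q) = -18 - 4*Q - 2*t (b(t, Q) = (-4*Q - 2*t) - 18 = -18 - 4*Q - 2*t)
B(d, k) = -48 - 4*k + d*k**2 (B(d, k) = (k*d)*k + (-18 - 4*k - 2*15) = (d*k)*k + (-18 - 4*k - 30) = d*k**2 + (-48 - 4*k) = -48 - 4*k + d*k**2)
-10602 + B(H, 549) = -10602 + (-48 - 4*549 - 336*549**2) = -10602 + (-48 - 2196 - 336*301401) = -10602 + (-48 - 2196 - 101270736) = -10602 - 101272980 = -101283582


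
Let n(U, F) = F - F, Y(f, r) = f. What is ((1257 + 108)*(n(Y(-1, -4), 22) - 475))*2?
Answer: -1296750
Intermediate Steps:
n(U, F) = 0
((1257 + 108)*(n(Y(-1, -4), 22) - 475))*2 = ((1257 + 108)*(0 - 475))*2 = (1365*(-475))*2 = -648375*2 = -1296750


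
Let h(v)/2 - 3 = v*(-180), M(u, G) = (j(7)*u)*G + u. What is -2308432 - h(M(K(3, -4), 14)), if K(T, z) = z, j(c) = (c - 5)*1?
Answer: -2350198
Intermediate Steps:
j(c) = -5 + c (j(c) = (-5 + c)*1 = -5 + c)
M(u, G) = u + 2*G*u (M(u, G) = ((-5 + 7)*u)*G + u = (2*u)*G + u = 2*G*u + u = u + 2*G*u)
h(v) = 6 - 360*v (h(v) = 6 + 2*(v*(-180)) = 6 + 2*(-180*v) = 6 - 360*v)
-2308432 - h(M(K(3, -4), 14)) = -2308432 - (6 - (-1440)*(1 + 2*14)) = -2308432 - (6 - (-1440)*(1 + 28)) = -2308432 - (6 - (-1440)*29) = -2308432 - (6 - 360*(-116)) = -2308432 - (6 + 41760) = -2308432 - 1*41766 = -2308432 - 41766 = -2350198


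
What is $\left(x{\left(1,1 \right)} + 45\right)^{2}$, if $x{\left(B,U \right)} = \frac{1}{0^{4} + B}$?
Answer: $2116$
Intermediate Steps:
$x{\left(B,U \right)} = \frac{1}{B}$ ($x{\left(B,U \right)} = \frac{1}{0 + B} = \frac{1}{B}$)
$\left(x{\left(1,1 \right)} + 45\right)^{2} = \left(1^{-1} + 45\right)^{2} = \left(1 + 45\right)^{2} = 46^{2} = 2116$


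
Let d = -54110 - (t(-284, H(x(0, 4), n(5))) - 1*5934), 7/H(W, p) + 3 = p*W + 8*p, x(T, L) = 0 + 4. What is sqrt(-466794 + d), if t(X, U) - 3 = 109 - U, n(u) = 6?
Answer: I*sqrt(2452304919)/69 ≈ 717.69*I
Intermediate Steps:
x(T, L) = 4
H(W, p) = 7/(-3 + 8*p + W*p) (H(W, p) = 7/(-3 + (p*W + 8*p)) = 7/(-3 + (W*p + 8*p)) = 7/(-3 + (8*p + W*p)) = 7/(-3 + 8*p + W*p))
t(X, U) = 112 - U (t(X, U) = 3 + (109 - U) = 112 - U)
d = -3331865/69 (d = -54110 - ((112 - 7/(-3 + 8*6 + 4*6)) - 1*5934) = -54110 - ((112 - 7/(-3 + 48 + 24)) - 5934) = -54110 - ((112 - 7/69) - 5934) = -54110 - (7721/69 - 5934) = -54110 - 1*(-401725/69) = -54110 + 401725/69 = -3331865/69 ≈ -48288.)
sqrt(-466794 + d) = sqrt(-466794 - 3331865/69) = sqrt(-35540651/69) = I*sqrt(2452304919)/69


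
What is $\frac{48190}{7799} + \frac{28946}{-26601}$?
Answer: $\frac{1056152336}{207461199} \approx 5.0908$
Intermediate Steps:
$\frac{48190}{7799} + \frac{28946}{-26601} = 48190 \cdot \frac{1}{7799} + 28946 \left(- \frac{1}{26601}\right) = \frac{48190}{7799} - \frac{28946}{26601} = \frac{1056152336}{207461199}$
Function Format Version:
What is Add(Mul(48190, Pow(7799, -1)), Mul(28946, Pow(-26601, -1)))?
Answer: Rational(1056152336, 207461199) ≈ 5.0908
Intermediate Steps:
Add(Mul(48190, Pow(7799, -1)), Mul(28946, Pow(-26601, -1))) = Add(Mul(48190, Rational(1, 7799)), Mul(28946, Rational(-1, 26601))) = Add(Rational(48190, 7799), Rational(-28946, 26601)) = Rational(1056152336, 207461199)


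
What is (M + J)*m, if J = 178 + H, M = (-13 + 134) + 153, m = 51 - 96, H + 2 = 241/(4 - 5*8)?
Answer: -79795/4 ≈ -19949.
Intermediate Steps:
H = -313/36 (H = -2 + 241/(4 - 5*8) = -2 + 241/(4 - 40) = -2 + 241/(-36) = -2 + 241*(-1/36) = -2 - 241/36 = -313/36 ≈ -8.6944)
m = -45
M = 274 (M = 121 + 153 = 274)
J = 6095/36 (J = 178 - 313/36 = 6095/36 ≈ 169.31)
(M + J)*m = (274 + 6095/36)*(-45) = (15959/36)*(-45) = -79795/4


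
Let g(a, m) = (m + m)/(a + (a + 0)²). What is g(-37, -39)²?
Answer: 169/49284 ≈ 0.0034291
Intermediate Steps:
g(a, m) = 2*m/(a + a²) (g(a, m) = (2*m)/(a + a²) = 2*m/(a + a²))
g(-37, -39)² = (2*(-39)/(-37*(1 - 37)))² = (2*(-39)*(-1/37)/(-36))² = (2*(-39)*(-1/37)*(-1/36))² = (-13/222)² = 169/49284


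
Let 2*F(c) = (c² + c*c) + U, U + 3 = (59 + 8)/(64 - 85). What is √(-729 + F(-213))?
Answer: 5*√787395/21 ≈ 211.27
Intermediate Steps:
U = -130/21 (U = -3 + (59 + 8)/(64 - 85) = -3 + 67/(-21) = -3 + 67*(-1/21) = -3 - 67/21 = -130/21 ≈ -6.1905)
F(c) = -65/21 + c² (F(c) = ((c² + c*c) - 130/21)/2 = ((c² + c²) - 130/21)/2 = (2*c² - 130/21)/2 = (-130/21 + 2*c²)/2 = -65/21 + c²)
√(-729 + F(-213)) = √(-729 + (-65/21 + (-213)²)) = √(-729 + (-65/21 + 45369)) = √(-729 + 952684/21) = √(937375/21) = 5*√787395/21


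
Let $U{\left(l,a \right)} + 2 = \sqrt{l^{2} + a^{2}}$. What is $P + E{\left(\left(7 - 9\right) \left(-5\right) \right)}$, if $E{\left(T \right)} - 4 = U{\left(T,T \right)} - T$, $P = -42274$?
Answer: $-42282 + 10 \sqrt{2} \approx -42268.0$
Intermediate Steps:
$U{\left(l,a \right)} = -2 + \sqrt{a^{2} + l^{2}}$ ($U{\left(l,a \right)} = -2 + \sqrt{l^{2} + a^{2}} = -2 + \sqrt{a^{2} + l^{2}}$)
$E{\left(T \right)} = 2 - T + \sqrt{2} \sqrt{T^{2}}$ ($E{\left(T \right)} = 4 - \left(2 + T - \sqrt{T^{2} + T^{2}}\right) = 4 - \left(2 + T - \sqrt{2} \sqrt{T^{2}}\right) = 2 - T + \sqrt{2} \sqrt{T^{2}}$)
$P + E{\left(\left(7 - 9\right) \left(-5\right) \right)} = -42274 + \left(2 - \left(7 - 9\right) \left(-5\right) + \sqrt{2} \sqrt{\left(\left(7 - 9\right) \left(-5\right)\right)^{2}}\right) = -42274 + \left(2 - \left(-2\right) \left(-5\right) + \sqrt{2} \sqrt{\left(\left(-2\right) \left(-5\right)\right)^{2}}\right) = -42274 + \left(2 - 10 + \sqrt{2} \sqrt{10^{2}}\right) = -42274 + \left(2 - 10 + \sqrt{2} \sqrt{100}\right) = -42274 + \left(2 - 10 + \sqrt{2} \cdot 10\right) = -42274 + \left(2 - 10 + 10 \sqrt{2}\right) = -42274 - \left(8 - 10 \sqrt{2}\right) = -42282 + 10 \sqrt{2}$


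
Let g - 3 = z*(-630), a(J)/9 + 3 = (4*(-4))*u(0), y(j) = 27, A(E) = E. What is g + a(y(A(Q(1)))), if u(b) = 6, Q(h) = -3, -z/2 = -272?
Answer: -343608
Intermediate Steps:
z = 544 (z = -2*(-272) = 544)
a(J) = -891 (a(J) = -27 + 9*((4*(-4))*6) = -27 + 9*(-16*6) = -27 + 9*(-96) = -27 - 864 = -891)
g = -342717 (g = 3 + 544*(-630) = 3 - 342720 = -342717)
g + a(y(A(Q(1)))) = -342717 - 891 = -343608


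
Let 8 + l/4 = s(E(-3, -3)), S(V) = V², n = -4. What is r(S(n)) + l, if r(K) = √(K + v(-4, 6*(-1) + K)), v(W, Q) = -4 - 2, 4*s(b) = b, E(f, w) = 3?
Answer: -29 + √10 ≈ -25.838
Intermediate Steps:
s(b) = b/4
l = -29 (l = -32 + 4*((¼)*3) = -32 + 4*(¾) = -32 + 3 = -29)
v(W, Q) = -6
r(K) = √(-6 + K) (r(K) = √(K - 6) = √(-6 + K))
r(S(n)) + l = √(-6 + (-4)²) - 29 = √(-6 + 16) - 29 = √10 - 29 = -29 + √10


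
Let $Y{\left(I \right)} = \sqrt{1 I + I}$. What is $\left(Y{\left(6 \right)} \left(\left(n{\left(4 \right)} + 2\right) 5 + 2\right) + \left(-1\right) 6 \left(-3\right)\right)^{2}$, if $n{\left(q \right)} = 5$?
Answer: $16752 + 2664 \sqrt{3} \approx 21366.0$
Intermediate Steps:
$Y{\left(I \right)} = \sqrt{2} \sqrt{I}$ ($Y{\left(I \right)} = \sqrt{I + I} = \sqrt{2 I} = \sqrt{2} \sqrt{I}$)
$\left(Y{\left(6 \right)} \left(\left(n{\left(4 \right)} + 2\right) 5 + 2\right) + \left(-1\right) 6 \left(-3\right)\right)^{2} = \left(\sqrt{2} \sqrt{6} \left(\left(5 + 2\right) 5 + 2\right) + \left(-1\right) 6 \left(-3\right)\right)^{2} = \left(2 \sqrt{3} \left(7 \cdot 5 + 2\right) - -18\right)^{2} = \left(2 \sqrt{3} \left(35 + 2\right) + 18\right)^{2} = \left(2 \sqrt{3} \cdot 37 + 18\right)^{2} = \left(74 \sqrt{3} + 18\right)^{2} = \left(18 + 74 \sqrt{3}\right)^{2}$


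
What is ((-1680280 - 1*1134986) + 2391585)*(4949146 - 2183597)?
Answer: -1171710565869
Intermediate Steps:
((-1680280 - 1*1134986) + 2391585)*(4949146 - 2183597) = ((-1680280 - 1134986) + 2391585)*2765549 = (-2815266 + 2391585)*2765549 = -423681*2765549 = -1171710565869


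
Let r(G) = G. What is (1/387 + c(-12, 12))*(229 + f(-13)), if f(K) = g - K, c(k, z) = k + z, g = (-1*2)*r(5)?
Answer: 232/387 ≈ 0.59948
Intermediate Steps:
g = -10 (g = -1*2*5 = -2*5 = -10)
f(K) = -10 - K
(1/387 + c(-12, 12))*(229 + f(-13)) = (1/387 + (-12 + 12))*(229 + (-10 - 1*(-13))) = (1/387 + 0)*(229 + (-10 + 13)) = (229 + 3)/387 = (1/387)*232 = 232/387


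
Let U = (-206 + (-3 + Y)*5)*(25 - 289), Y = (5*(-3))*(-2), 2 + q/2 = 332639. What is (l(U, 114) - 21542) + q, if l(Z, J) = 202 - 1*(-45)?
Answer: 643979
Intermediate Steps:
q = 665274 (q = -4 + 2*332639 = -4 + 665278 = 665274)
Y = 30 (Y = -15*(-2) = 30)
U = 18744 (U = (-206 + (-3 + 30)*5)*(25 - 289) = (-206 + 27*5)*(-264) = (-206 + 135)*(-264) = -71*(-264) = 18744)
l(Z, J) = 247 (l(Z, J) = 202 + 45 = 247)
(l(U, 114) - 21542) + q = (247 - 21542) + 665274 = -21295 + 665274 = 643979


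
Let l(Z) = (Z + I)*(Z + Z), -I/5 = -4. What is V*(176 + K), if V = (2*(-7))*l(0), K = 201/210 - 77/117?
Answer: 0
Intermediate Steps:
I = 20 (I = -5*(-4) = 20)
l(Z) = 2*Z*(20 + Z) (l(Z) = (Z + 20)*(Z + Z) = (20 + Z)*(2*Z) = 2*Z*(20 + Z))
K = 2449/8190 (K = 201*(1/210) - 77*1/117 = 67/70 - 77/117 = 2449/8190 ≈ 0.29902)
V = 0 (V = (2*(-7))*(2*0*(20 + 0)) = -28*0*20 = -14*0 = 0)
V*(176 + K) = 0*(176 + 2449/8190) = 0*(1443889/8190) = 0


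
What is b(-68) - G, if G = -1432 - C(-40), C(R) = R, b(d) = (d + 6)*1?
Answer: 1330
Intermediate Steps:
b(d) = 6 + d (b(d) = (6 + d)*1 = 6 + d)
G = -1392 (G = -1432 - 1*(-40) = -1432 + 40 = -1392)
b(-68) - G = (6 - 68) - 1*(-1392) = -62 + 1392 = 1330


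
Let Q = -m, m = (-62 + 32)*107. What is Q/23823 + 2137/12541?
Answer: 30388787/99588081 ≈ 0.30514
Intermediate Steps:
m = -3210 (m = -30*107 = -3210)
Q = 3210 (Q = -1*(-3210) = 3210)
Q/23823 + 2137/12541 = 3210/23823 + 2137/12541 = 3210*(1/23823) + 2137*(1/12541) = 1070/7941 + 2137/12541 = 30388787/99588081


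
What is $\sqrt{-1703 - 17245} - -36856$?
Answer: $36856 + 2 i \sqrt{4737} \approx 36856.0 + 137.65 i$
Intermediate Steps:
$\sqrt{-1703 - 17245} - -36856 = \sqrt{-18948} + 36856 = 2 i \sqrt{4737} + 36856 = 36856 + 2 i \sqrt{4737}$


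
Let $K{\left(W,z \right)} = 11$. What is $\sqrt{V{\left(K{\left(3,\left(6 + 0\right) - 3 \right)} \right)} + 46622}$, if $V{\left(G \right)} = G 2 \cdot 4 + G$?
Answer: $\sqrt{46721} \approx 216.15$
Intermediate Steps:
$V{\left(G \right)} = 9 G$ ($V{\left(G \right)} = 2 G 4 + G = 8 G + G = 9 G$)
$\sqrt{V{\left(K{\left(3,\left(6 + 0\right) - 3 \right)} \right)} + 46622} = \sqrt{9 \cdot 11 + 46622} = \sqrt{99 + 46622} = \sqrt{46721}$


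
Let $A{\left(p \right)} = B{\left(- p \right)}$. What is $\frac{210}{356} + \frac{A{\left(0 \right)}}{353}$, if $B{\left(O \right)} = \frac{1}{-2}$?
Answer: $\frac{18488}{31417} \approx 0.58847$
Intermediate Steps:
$B{\left(O \right)} = - \frac{1}{2}$
$A{\left(p \right)} = - \frac{1}{2}$
$\frac{210}{356} + \frac{A{\left(0 \right)}}{353} = \frac{210}{356} - \frac{1}{2 \cdot 353} = 210 \cdot \frac{1}{356} - \frac{1}{706} = \frac{105}{178} - \frac{1}{706} = \frac{18488}{31417}$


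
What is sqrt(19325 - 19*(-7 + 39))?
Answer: sqrt(18717) ≈ 136.81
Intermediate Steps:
sqrt(19325 - 19*(-7 + 39)) = sqrt(19325 - 19*32) = sqrt(19325 - 608) = sqrt(18717)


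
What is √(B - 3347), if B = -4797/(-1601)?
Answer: 25*I*√13714166/1601 ≈ 57.827*I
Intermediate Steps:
B = 4797/1601 (B = -4797*(-1/1601) = 4797/1601 ≈ 2.9963)
√(B - 3347) = √(4797/1601 - 3347) = √(-5353750/1601) = 25*I*√13714166/1601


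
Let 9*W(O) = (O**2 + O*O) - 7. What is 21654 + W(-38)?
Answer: 197767/9 ≈ 21974.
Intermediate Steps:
W(O) = -7/9 + 2*O**2/9 (W(O) = ((O**2 + O*O) - 7)/9 = ((O**2 + O**2) - 7)/9 = (2*O**2 - 7)/9 = (-7 + 2*O**2)/9 = -7/9 + 2*O**2/9)
21654 + W(-38) = 21654 + (-7/9 + (2/9)*(-38)**2) = 21654 + (-7/9 + (2/9)*1444) = 21654 + (-7/9 + 2888/9) = 21654 + 2881/9 = 197767/9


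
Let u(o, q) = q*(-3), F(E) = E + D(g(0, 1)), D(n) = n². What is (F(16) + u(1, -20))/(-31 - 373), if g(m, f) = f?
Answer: -77/404 ≈ -0.19059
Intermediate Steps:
F(E) = 1 + E (F(E) = E + 1² = E + 1 = 1 + E)
u(o, q) = -3*q
(F(16) + u(1, -20))/(-31 - 373) = ((1 + 16) - 3*(-20))/(-31 - 373) = (17 + 60)/(-404) = 77*(-1/404) = -77/404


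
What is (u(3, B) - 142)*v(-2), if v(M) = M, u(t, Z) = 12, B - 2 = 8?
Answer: 260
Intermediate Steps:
B = 10 (B = 2 + 8 = 10)
(u(3, B) - 142)*v(-2) = (12 - 142)*(-2) = -130*(-2) = 260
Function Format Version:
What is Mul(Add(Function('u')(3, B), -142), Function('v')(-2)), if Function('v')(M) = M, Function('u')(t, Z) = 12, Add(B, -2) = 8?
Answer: 260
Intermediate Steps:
B = 10 (B = Add(2, 8) = 10)
Mul(Add(Function('u')(3, B), -142), Function('v')(-2)) = Mul(Add(12, -142), -2) = Mul(-130, -2) = 260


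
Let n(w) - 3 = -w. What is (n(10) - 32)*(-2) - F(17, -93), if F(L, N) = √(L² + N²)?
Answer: 78 - √8938 ≈ -16.541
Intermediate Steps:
n(w) = 3 - w
(n(10) - 32)*(-2) - F(17, -93) = ((3 - 1*10) - 32)*(-2) - √(17² + (-93)²) = ((3 - 10) - 32)*(-2) - √(289 + 8649) = (-7 - 32)*(-2) - √8938 = -39*(-2) - √8938 = 78 - √8938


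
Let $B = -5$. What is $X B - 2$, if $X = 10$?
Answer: $-52$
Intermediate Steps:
$X B - 2 = 10 \left(-5\right) - 2 = -50 - 2 = -52$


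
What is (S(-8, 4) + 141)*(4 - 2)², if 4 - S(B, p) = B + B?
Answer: 644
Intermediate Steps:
S(B, p) = 4 - 2*B (S(B, p) = 4 - (B + B) = 4 - 2*B)
(S(-8, 4) + 141)*(4 - 2)² = ((4 - 2*(-8)) + 141)*(4 - 2)² = ((4 + 16) + 141)*2² = (20 + 141)*4 = 161*4 = 644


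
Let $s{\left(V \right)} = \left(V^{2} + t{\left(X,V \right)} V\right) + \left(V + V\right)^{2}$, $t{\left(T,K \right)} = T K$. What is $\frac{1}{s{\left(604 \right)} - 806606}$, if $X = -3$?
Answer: $- \frac{1}{76974} \approx -1.2991 \cdot 10^{-5}$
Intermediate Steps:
$t{\left(T,K \right)} = K T$
$s{\left(V \right)} = 2 V^{2}$ ($s{\left(V \right)} = \left(V^{2} + V \left(-3\right) V\right) + \left(V + V\right)^{2} = \left(V^{2} + - 3 V V\right) + \left(2 V\right)^{2} = \left(V^{2} - 3 V^{2}\right) + 4 V^{2} = - 2 V^{2} + 4 V^{2} = 2 V^{2}$)
$\frac{1}{s{\left(604 \right)} - 806606} = \frac{1}{2 \cdot 604^{2} - 806606} = \frac{1}{2 \cdot 364816 - 806606} = \frac{1}{729632 - 806606} = \frac{1}{-76974} = - \frac{1}{76974}$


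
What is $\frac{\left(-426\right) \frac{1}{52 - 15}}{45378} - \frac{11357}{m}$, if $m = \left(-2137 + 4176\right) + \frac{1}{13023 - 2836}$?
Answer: $- \frac{32376175036603}{5812451971314} \approx -5.5701$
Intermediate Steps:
$m = \frac{20771294}{10187}$ ($m = 2039 + \frac{1}{10187} = \frac{20771294}{10187} \approx 2039.0$)
$\frac{\left(-426\right) \frac{1}{52 - 15}}{45378} - \frac{11357}{m} = \frac{\left(-426\right) \frac{1}{52 - 15}}{45378} - \frac{11357}{\frac{20771294}{10187}} = - \frac{426}{37} \cdot \frac{1}{45378} - \frac{115693759}{20771294} = \left(-426\right) \frac{1}{37} \cdot \frac{1}{45378} - \frac{115693759}{20771294} = \left(- \frac{426}{37}\right) \frac{1}{45378} - \frac{115693759}{20771294} = - \frac{71}{279831} - \frac{115693759}{20771294} = - \frac{32376175036603}{5812451971314}$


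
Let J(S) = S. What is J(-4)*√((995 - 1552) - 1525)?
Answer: -4*I*√2082 ≈ -182.52*I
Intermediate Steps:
J(-4)*√((995 - 1552) - 1525) = -4*√((995 - 1552) - 1525) = -4*√(-557 - 1525) = -4*I*√2082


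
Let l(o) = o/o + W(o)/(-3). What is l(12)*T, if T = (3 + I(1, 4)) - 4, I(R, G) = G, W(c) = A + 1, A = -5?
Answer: 7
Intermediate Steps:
W(c) = -4 (W(c) = -5 + 1 = -4)
T = 3 (T = (3 + 4) - 4 = 7 - 4 = 3)
l(o) = 7/3 (l(o) = o/o - 4/(-3) = 1 - 4*(-⅓) = 1 + 4/3 = 7/3)
l(12)*T = (7/3)*3 = 7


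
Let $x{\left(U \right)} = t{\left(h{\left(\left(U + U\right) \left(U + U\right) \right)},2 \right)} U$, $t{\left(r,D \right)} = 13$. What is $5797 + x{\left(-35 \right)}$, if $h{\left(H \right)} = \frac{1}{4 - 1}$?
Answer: $5342$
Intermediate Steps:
$h{\left(H \right)} = \frac{1}{3}$
$x{\left(U \right)} = 13 U$
$5797 + x{\left(-35 \right)} = 5797 + 13 \left(-35\right) = 5797 - 455 = 5342$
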